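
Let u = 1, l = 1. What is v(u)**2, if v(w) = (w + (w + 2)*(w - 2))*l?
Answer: 4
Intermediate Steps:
v(w) = w + (-2 + w)*(2 + w) (v(w) = (w + (w + 2)*(w - 2))*1 = (w + (2 + w)*(-2 + w))*1 = (w + (-2 + w)*(2 + w))*1 = w + (-2 + w)*(2 + w))
v(u)**2 = (-4 + 1 + 1**2)**2 = (-4 + 1 + 1)**2 = (-2)**2 = 4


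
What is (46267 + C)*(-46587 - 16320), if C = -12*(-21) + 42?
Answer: -2929012827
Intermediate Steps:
C = 294 (C = 252 + 42 = 294)
(46267 + C)*(-46587 - 16320) = (46267 + 294)*(-46587 - 16320) = 46561*(-62907) = -2929012827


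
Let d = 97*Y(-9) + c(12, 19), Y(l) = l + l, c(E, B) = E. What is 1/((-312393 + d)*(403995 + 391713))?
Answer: -1/249953366916 ≈ -4.0007e-12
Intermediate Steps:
Y(l) = 2*l
d = -1734 (d = 97*(2*(-9)) + 12 = 97*(-18) + 12 = -1746 + 12 = -1734)
1/((-312393 + d)*(403995 + 391713)) = 1/((-312393 - 1734)*(403995 + 391713)) = 1/(-314127*795708) = 1/(-249953366916) = -1/249953366916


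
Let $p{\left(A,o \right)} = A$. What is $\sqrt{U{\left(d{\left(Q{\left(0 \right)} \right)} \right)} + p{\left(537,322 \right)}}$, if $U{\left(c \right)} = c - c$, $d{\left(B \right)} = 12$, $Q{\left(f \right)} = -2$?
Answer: $\sqrt{537} \approx 23.173$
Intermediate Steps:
$U{\left(c \right)} = 0$
$\sqrt{U{\left(d{\left(Q{\left(0 \right)} \right)} \right)} + p{\left(537,322 \right)}} = \sqrt{0 + 537} = \sqrt{537}$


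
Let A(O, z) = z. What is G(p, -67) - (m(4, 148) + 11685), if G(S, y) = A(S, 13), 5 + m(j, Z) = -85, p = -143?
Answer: -11582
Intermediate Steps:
m(j, Z) = -90 (m(j, Z) = -5 - 85 = -90)
G(S, y) = 13
G(p, -67) - (m(4, 148) + 11685) = 13 - (-90 + 11685) = 13 - 1*11595 = 13 - 11595 = -11582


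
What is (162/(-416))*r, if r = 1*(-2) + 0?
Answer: 81/104 ≈ 0.77885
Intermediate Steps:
r = -2 (r = -2 + 0 = -2)
(162/(-416))*r = (162/(-416))*(-2) = (162*(-1/416))*(-2) = -81/208*(-2) = 81/104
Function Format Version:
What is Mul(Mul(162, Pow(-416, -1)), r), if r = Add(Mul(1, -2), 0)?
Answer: Rational(81, 104) ≈ 0.77885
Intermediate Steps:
r = -2 (r = Add(-2, 0) = -2)
Mul(Mul(162, Pow(-416, -1)), r) = Mul(Mul(162, Pow(-416, -1)), -2) = Mul(Mul(162, Rational(-1, 416)), -2) = Mul(Rational(-81, 208), -2) = Rational(81, 104)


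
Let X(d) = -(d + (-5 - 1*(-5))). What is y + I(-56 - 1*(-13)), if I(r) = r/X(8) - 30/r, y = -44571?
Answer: -15330335/344 ≈ -44565.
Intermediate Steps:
X(d) = -d (X(d) = -(d + (-5 + 5)) = -(d + 0) = -d)
I(r) = -30/r - r/8 (I(r) = r/((-1*8)) - 30/r = r/(-8) - 30/r = r*(-⅛) - 30/r = -r/8 - 30/r = -30/r - r/8)
y + I(-56 - 1*(-13)) = -44571 + (-30/(-56 - 1*(-13)) - (-56 - 1*(-13))/8) = -44571 + (-30/(-56 + 13) - (-56 + 13)/8) = -44571 + (-30/(-43) - ⅛*(-43)) = -44571 + (-30*(-1/43) + 43/8) = -44571 + (30/43 + 43/8) = -44571 + 2089/344 = -15330335/344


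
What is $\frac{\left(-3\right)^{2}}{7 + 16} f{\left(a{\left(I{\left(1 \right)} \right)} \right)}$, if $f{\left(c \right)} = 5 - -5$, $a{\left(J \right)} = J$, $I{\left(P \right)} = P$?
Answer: $\frac{90}{23} \approx 3.913$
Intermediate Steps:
$f{\left(c \right)} = 10$ ($f{\left(c \right)} = 5 + 5 = 10$)
$\frac{\left(-3\right)^{2}}{7 + 16} f{\left(a{\left(I{\left(1 \right)} \right)} \right)} = \frac{\left(-3\right)^{2}}{7 + 16} \cdot 10 = \frac{9}{23} \cdot 10 = \frac{90}{23}$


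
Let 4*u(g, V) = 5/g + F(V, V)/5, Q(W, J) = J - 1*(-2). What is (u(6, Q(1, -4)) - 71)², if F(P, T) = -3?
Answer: 72471169/14400 ≈ 5032.7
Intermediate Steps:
Q(W, J) = 2 + J (Q(W, J) = J + 2 = 2 + J)
u(g, V) = -3/20 + 5/(4*g) (u(g, V) = (5/g - 3/5)/4 = (5/g - 3*⅕)/4 = (5/g - ⅗)/4 = (-⅗ + 5/g)/4 = -3/20 + 5/(4*g))
(u(6, Q(1, -4)) - 71)² = ((1/20)*(25 - 3*6)/6 - 71)² = ((1/20)*(⅙)*(25 - 18) - 71)² = ((1/20)*(⅙)*7 - 71)² = (7/120 - 71)² = (-8513/120)² = 72471169/14400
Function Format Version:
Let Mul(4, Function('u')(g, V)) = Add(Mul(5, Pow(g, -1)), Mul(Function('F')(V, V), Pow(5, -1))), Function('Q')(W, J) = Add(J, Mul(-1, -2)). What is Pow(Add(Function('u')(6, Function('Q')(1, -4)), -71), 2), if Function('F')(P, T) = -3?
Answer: Rational(72471169, 14400) ≈ 5032.7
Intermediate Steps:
Function('Q')(W, J) = Add(2, J) (Function('Q')(W, J) = Add(J, 2) = Add(2, J))
Function('u')(g, V) = Add(Rational(-3, 20), Mul(Rational(5, 4), Pow(g, -1))) (Function('u')(g, V) = Mul(Rational(1, 4), Add(Mul(5, Pow(g, -1)), Mul(-3, Pow(5, -1)))) = Mul(Rational(1, 4), Add(Mul(5, Pow(g, -1)), Mul(-3, Rational(1, 5)))) = Mul(Rational(1, 4), Add(Mul(5, Pow(g, -1)), Rational(-3, 5))) = Mul(Rational(1, 4), Add(Rational(-3, 5), Mul(5, Pow(g, -1)))) = Add(Rational(-3, 20), Mul(Rational(5, 4), Pow(g, -1))))
Pow(Add(Function('u')(6, Function('Q')(1, -4)), -71), 2) = Pow(Add(Mul(Rational(1, 20), Pow(6, -1), Add(25, Mul(-3, 6))), -71), 2) = Pow(Add(Mul(Rational(1, 20), Rational(1, 6), Add(25, -18)), -71), 2) = Pow(Add(Mul(Rational(1, 20), Rational(1, 6), 7), -71), 2) = Pow(Add(Rational(7, 120), -71), 2) = Pow(Rational(-8513, 120), 2) = Rational(72471169, 14400)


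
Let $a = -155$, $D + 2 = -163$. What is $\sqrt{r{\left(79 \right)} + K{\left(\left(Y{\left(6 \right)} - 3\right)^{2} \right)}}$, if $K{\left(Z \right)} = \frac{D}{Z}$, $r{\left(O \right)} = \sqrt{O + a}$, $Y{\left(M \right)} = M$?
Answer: $\frac{\sqrt{-165 + 18 i \sqrt{19}}}{3} \approx 0.99176 + 4.3951 i$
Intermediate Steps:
$D = -165$ ($D = -2 - 163 = -165$)
$r{\left(O \right)} = \sqrt{-155 + O}$ ($r{\left(O \right)} = \sqrt{O - 155} = \sqrt{-155 + O}$)
$K{\left(Z \right)} = - \frac{165}{Z}$
$\sqrt{r{\left(79 \right)} + K{\left(\left(Y{\left(6 \right)} - 3\right)^{2} \right)}} = \sqrt{\sqrt{-155 + 79} - \frac{165}{\left(6 - 3\right)^{2}}} = \sqrt{\sqrt{-76} - \frac{165}{3^{2}}} = \sqrt{2 i \sqrt{19} - \frac{165}{9}} = \sqrt{2 i \sqrt{19} - \frac{55}{3}} = \sqrt{- \frac{55}{3} + 2 i \sqrt{19}}$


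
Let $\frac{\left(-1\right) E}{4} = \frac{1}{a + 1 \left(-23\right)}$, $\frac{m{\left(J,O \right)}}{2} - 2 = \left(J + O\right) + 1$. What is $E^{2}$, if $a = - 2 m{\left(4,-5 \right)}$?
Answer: $\frac{16}{961} \approx 0.016649$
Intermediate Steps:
$m{\left(J,O \right)} = 6 + 2 J + 2 O$ ($m{\left(J,O \right)} = 4 + 2 \left(\left(J + O\right) + 1\right) = 4 + 2 \left(1 + J + O\right) = 4 + \left(2 + 2 J + 2 O\right) = 6 + 2 J + 2 O$)
$a = -8$ ($a = - 2 \left(6 + 2 \cdot 4 + 2 \left(-5\right)\right) = - 2 \left(6 + 8 - 10\right) = \left(-2\right) 4 = -8$)
$E = \frac{4}{31}$ ($E = - \frac{4}{-8 + 1 \left(-23\right)} = - \frac{4}{-8 - 23} = - \frac{4}{-31} = \left(-4\right) \left(- \frac{1}{31}\right) = \frac{4}{31} \approx 0.12903$)
$E^{2} = \left(\frac{4}{31}\right)^{2} = \frac{16}{961}$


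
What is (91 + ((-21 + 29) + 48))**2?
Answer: 21609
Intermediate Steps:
(91 + ((-21 + 29) + 48))**2 = (91 + (8 + 48))**2 = (91 + 56)**2 = 147**2 = 21609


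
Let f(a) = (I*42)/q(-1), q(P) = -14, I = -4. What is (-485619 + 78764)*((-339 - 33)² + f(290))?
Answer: -56307104580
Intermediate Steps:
f(a) = 12 (f(a) = -4*42/(-14) = -168*(-1/14) = 12)
(-485619 + 78764)*((-339 - 33)² + f(290)) = (-485619 + 78764)*((-339 - 33)² + 12) = -406855*((-372)² + 12) = -406855*(138384 + 12) = -406855*138396 = -56307104580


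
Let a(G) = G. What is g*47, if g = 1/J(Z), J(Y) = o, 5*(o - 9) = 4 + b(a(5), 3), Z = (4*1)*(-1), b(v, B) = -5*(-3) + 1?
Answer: 47/13 ≈ 3.6154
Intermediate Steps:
b(v, B) = 16 (b(v, B) = 15 + 1 = 16)
Z = -4 (Z = 4*(-1) = -4)
o = 13 (o = 9 + (4 + 16)/5 = 9 + (1/5)*20 = 9 + 4 = 13)
J(Y) = 13
g = 1/13 ≈ 0.076923
g*47 = (1/13)*47 = 47/13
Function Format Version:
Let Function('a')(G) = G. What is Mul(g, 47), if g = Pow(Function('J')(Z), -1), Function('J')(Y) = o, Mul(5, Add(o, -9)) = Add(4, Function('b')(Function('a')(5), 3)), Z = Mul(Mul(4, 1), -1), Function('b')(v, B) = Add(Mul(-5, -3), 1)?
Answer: Rational(47, 13) ≈ 3.6154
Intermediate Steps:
Function('b')(v, B) = 16 (Function('b')(v, B) = Add(15, 1) = 16)
Z = -4 (Z = Mul(4, -1) = -4)
o = 13 (o = Add(9, Mul(Rational(1, 5), Add(4, 16))) = Add(9, Mul(Rational(1, 5), 20)) = Add(9, 4) = 13)
Function('J')(Y) = 13
g = Rational(1, 13) (g = Pow(13, -1) = Rational(1, 13) ≈ 0.076923)
Mul(g, 47) = Mul(Rational(1, 13), 47) = Rational(47, 13)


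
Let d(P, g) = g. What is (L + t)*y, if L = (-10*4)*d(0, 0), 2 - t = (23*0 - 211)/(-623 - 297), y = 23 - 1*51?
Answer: -11403/230 ≈ -49.578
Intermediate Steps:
y = -28 (y = 23 - 51 = -28)
t = 1629/920 (t = 2 - (23*0 - 211)/(-623 - 297) = 2 - (0 - 211)/(-920) = 2 - (-211)*(-1)/920 = 2 - 1*211/920 = 2 - 211/920 = 1629/920 ≈ 1.7707)
L = 0 (L = -10*4*0 = -40*0 = 0)
(L + t)*y = (0 + 1629/920)*(-28) = (1629/920)*(-28) = -11403/230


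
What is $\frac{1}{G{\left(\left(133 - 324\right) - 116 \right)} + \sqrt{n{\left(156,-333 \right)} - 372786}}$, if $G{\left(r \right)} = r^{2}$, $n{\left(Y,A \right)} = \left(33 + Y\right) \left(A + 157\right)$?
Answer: $\frac{94249}{8883280051} - \frac{5 i \sqrt{16242}}{8883280051} \approx 1.061 \cdot 10^{-5} - 7.1733 \cdot 10^{-8} i$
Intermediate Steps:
$n{\left(Y,A \right)} = \left(33 + Y\right) \left(157 + A\right)$
$\frac{1}{G{\left(\left(133 - 324\right) - 116 \right)} + \sqrt{n{\left(156,-333 \right)} - 372786}} = \frac{1}{\left(\left(133 - 324\right) - 116\right)^{2} + \sqrt{\left(5181 + 33 \left(-333\right) + 157 \cdot 156 - 51948\right) - 372786}} = \frac{1}{\left(-191 - 116\right)^{2} + \sqrt{\left(5181 - 10989 + 24492 - 51948\right) - 372786}} = \frac{1}{\left(-307\right)^{2} + \sqrt{-33264 - 372786}} = \frac{1}{94249 + \sqrt{-406050}} = \frac{1}{94249 + 5 i \sqrt{16242}}$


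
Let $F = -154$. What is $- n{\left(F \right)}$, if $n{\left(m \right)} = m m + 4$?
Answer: $-23720$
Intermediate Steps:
$n{\left(m \right)} = 4 + m^{2}$ ($n{\left(m \right)} = m^{2} + 4 = 4 + m^{2}$)
$- n{\left(F \right)} = - (4 + \left(-154\right)^{2}) = - (4 + 23716) = \left(-1\right) 23720 = -23720$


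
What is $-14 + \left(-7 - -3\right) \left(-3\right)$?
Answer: $-2$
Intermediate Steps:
$-14 + \left(-7 - -3\right) \left(-3\right) = -14 + \left(-7 + 3\right) \left(-3\right) = -14 - -12 = -14 + 12 = -2$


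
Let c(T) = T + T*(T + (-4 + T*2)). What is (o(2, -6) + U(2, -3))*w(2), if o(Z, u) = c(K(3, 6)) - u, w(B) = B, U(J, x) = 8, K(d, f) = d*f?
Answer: 1864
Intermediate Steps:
c(T) = T + T*(-4 + 3*T) (c(T) = T + T*(T + (-4 + 2*T)) = T + T*(-4 + 3*T))
o(Z, u) = 918 - u (o(Z, u) = 3*(3*6)*(-1 + 3*6) - u = 3*18*(-1 + 18) - u = 3*18*17 - u = 918 - u)
(o(2, -6) + U(2, -3))*w(2) = ((918 - 1*(-6)) + 8)*2 = ((918 + 6) + 8)*2 = (924 + 8)*2 = 932*2 = 1864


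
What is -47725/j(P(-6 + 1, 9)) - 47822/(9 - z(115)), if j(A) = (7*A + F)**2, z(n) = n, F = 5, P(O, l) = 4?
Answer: 23509654/57717 ≈ 407.33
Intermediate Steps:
j(A) = (5 + 7*A)**2 (j(A) = (7*A + 5)**2 = (5 + 7*A)**2)
-47725/j(P(-6 + 1, 9)) - 47822/(9 - z(115)) = -47725/(5 + 7*4)**2 - 47822/(9 - 1*115) = -47725/(5 + 28)**2 - 47822/(9 - 115) = -47725/(33**2) - 47822/(-106) = -47725/1089 - 47822*(-1/106) = -47725*1/1089 + 23911/53 = -47725/1089 + 23911/53 = 23509654/57717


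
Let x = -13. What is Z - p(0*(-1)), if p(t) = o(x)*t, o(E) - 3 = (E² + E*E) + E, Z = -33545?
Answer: -33545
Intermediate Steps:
o(E) = 3 + E + 2*E² (o(E) = 3 + ((E² + E*E) + E) = 3 + ((E² + E²) + E) = 3 + (2*E² + E) = 3 + (E + 2*E²) = 3 + E + 2*E²)
p(t) = 328*t (p(t) = (3 - 13 + 2*(-13)²)*t = (3 - 13 + 2*169)*t = (3 - 13 + 338)*t = 328*t)
Z - p(0*(-1)) = -33545 - 328*0*(-1) = -33545 - 328*0 = -33545 - 1*0 = -33545 + 0 = -33545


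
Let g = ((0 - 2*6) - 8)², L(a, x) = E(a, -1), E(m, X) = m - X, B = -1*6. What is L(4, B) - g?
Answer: -395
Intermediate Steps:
B = -6
L(a, x) = 1 + a (L(a, x) = a - 1*(-1) = a + 1 = 1 + a)
g = 400 (g = ((0 - 12) - 8)² = (-12 - 8)² = (-20)² = 400)
L(4, B) - g = (1 + 4) - 1*400 = 5 - 400 = -395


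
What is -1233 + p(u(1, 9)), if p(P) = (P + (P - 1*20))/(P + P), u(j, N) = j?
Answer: -1242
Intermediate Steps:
p(P) = (-20 + 2*P)/(2*P) (p(P) = (P + (P - 20))/((2*P)) = (P + (-20 + P))*(1/(2*P)) = (-20 + 2*P)*(1/(2*P)) = (-20 + 2*P)/(2*P))
-1233 + p(u(1, 9)) = -1233 + (-10 + 1)/1 = -1233 + 1*(-9) = -1233 - 9 = -1242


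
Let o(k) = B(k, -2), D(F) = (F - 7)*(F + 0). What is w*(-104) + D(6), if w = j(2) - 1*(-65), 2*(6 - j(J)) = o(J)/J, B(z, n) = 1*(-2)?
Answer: -7442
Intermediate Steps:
D(F) = F*(-7 + F) (D(F) = (-7 + F)*F = F*(-7 + F))
B(z, n) = -2
o(k) = -2
j(J) = 6 + 1/J (j(J) = 6 - (-1)/J = 6 + 1/J)
w = 143/2 (w = (6 + 1/2) - 1*(-65) = (6 + 1/2) + 65 = 13/2 + 65 = 143/2 ≈ 71.500)
w*(-104) + D(6) = (143/2)*(-104) + 6*(-7 + 6) = -7436 + 6*(-1) = -7436 - 6 = -7442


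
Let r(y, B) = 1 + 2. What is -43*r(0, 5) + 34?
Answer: -95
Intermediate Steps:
r(y, B) = 3
-43*r(0, 5) + 34 = -43*3 + 34 = -129 + 34 = -95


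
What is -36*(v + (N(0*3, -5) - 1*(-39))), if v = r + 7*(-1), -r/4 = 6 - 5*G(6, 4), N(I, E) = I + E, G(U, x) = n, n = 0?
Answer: -108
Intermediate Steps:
G(U, x) = 0
N(I, E) = E + I
r = -24 (r = -4*(6 - 5*0) = -4*(6 + 0) = -4*6 = -24)
v = -31 (v = -24 + 7*(-1) = -24 - 7 = -31)
-36*(v + (N(0*3, -5) - 1*(-39))) = -36*(-31 + ((-5 + 0*3) - 1*(-39))) = -36*(-31 + ((-5 + 0) + 39)) = -36*(-31 + (-5 + 39)) = -36*(-31 + 34) = -36*3 = -108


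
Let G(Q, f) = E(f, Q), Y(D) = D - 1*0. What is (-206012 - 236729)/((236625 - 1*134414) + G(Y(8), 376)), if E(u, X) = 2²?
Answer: -442741/102215 ≈ -4.3315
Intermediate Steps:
Y(D) = D (Y(D) = D + 0 = D)
E(u, X) = 4
G(Q, f) = 4
(-206012 - 236729)/((236625 - 1*134414) + G(Y(8), 376)) = (-206012 - 236729)/((236625 - 1*134414) + 4) = -442741/((236625 - 134414) + 4) = -442741/(102211 + 4) = -442741/102215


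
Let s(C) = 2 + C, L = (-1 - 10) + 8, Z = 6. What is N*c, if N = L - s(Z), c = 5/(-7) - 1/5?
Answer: 352/35 ≈ 10.057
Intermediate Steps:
c = -32/35 (c = 5*(-⅐) - 1*⅕ = -5/7 - ⅕ = -32/35 ≈ -0.91429)
L = -3 (L = -11 + 8 = -3)
N = -11 (N = -3 - (2 + 6) = -3 - 1*8 = -3 - 8 = -11)
N*c = -11*(-32/35) = 352/35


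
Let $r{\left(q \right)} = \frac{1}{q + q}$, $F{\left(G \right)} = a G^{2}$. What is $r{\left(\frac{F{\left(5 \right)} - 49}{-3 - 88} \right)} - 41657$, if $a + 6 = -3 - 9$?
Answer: $- \frac{41573595}{998} \approx -41657.0$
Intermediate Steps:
$a = -18$ ($a = -6 - 12 = -18$)
$F{\left(G \right)} = - 18 G^{2}$
$r{\left(q \right)} = \frac{1}{2 q}$
$r{\left(\frac{F{\left(5 \right)} - 49}{-3 - 88} \right)} - 41657 = \frac{1}{2 \frac{- 18 \cdot 5^{2} - 49}{-3 - 88}} - 41657 = \frac{1}{2 \frac{\left(-18\right) 25 - 49}{-91}} - 41657 = \frac{1}{2 \left(-450 - 49\right) \left(- \frac{1}{91}\right)} - 41657 = \frac{1}{2 \left(\left(-499\right) \left(- \frac{1}{91}\right)\right)} - 41657 = \frac{1}{2 \cdot \frac{499}{91}} - 41657 = \frac{1}{2} \cdot \frac{91}{499} - 41657 = \frac{91}{998} - 41657 = - \frac{41573595}{998}$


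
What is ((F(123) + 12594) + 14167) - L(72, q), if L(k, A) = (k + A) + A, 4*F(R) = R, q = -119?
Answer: 107831/4 ≈ 26958.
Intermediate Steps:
F(R) = R/4
L(k, A) = k + 2*A (L(k, A) = (A + k) + A = k + 2*A)
((F(123) + 12594) + 14167) - L(72, q) = (((¼)*123 + 12594) + 14167) - (72 + 2*(-119)) = ((123/4 + 12594) + 14167) - (72 - 238) = (50499/4 + 14167) - 1*(-166) = 107167/4 + 166 = 107831/4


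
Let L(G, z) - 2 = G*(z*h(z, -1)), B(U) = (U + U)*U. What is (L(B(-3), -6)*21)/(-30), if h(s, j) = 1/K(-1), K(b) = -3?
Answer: -133/5 ≈ -26.600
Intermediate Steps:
B(U) = 2*U**2 (B(U) = (2*U)*U = 2*U**2)
h(s, j) = -1/3 (h(s, j) = 1/(-3) = -1/3)
L(G, z) = 2 - G*z/3 (L(G, z) = 2 + G*(z*(-1/3)) = 2 + G*(-z/3) = 2 - G*z/3)
(L(B(-3), -6)*21)/(-30) = ((2 - 1/3*2*(-3)**2*(-6))*21)/(-30) = ((2 - 1/3*2*9*(-6))*21)*(-1/30) = ((2 - 1/3*18*(-6))*21)*(-1/30) = ((2 + 36)*21)*(-1/30) = (38*21)*(-1/30) = 798*(-1/30) = -133/5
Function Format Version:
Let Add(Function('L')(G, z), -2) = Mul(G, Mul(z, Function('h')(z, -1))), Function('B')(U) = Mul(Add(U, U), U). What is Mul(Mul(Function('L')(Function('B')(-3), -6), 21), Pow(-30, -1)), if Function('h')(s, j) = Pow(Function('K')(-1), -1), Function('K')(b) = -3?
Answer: Rational(-133, 5) ≈ -26.600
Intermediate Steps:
Function('B')(U) = Mul(2, Pow(U, 2)) (Function('B')(U) = Mul(Mul(2, U), U) = Mul(2, Pow(U, 2)))
Function('h')(s, j) = Rational(-1, 3) (Function('h')(s, j) = Pow(-3, -1) = Rational(-1, 3))
Function('L')(G, z) = Add(2, Mul(Rational(-1, 3), G, z)) (Function('L')(G, z) = Add(2, Mul(G, Mul(z, Rational(-1, 3)))) = Add(2, Mul(G, Mul(Rational(-1, 3), z))) = Add(2, Mul(Rational(-1, 3), G, z)))
Mul(Mul(Function('L')(Function('B')(-3), -6), 21), Pow(-30, -1)) = Mul(Mul(Add(2, Mul(Rational(-1, 3), Mul(2, Pow(-3, 2)), -6)), 21), Pow(-30, -1)) = Mul(Mul(Add(2, Mul(Rational(-1, 3), Mul(2, 9), -6)), 21), Rational(-1, 30)) = Mul(Mul(Add(2, Mul(Rational(-1, 3), 18, -6)), 21), Rational(-1, 30)) = Mul(Mul(Add(2, 36), 21), Rational(-1, 30)) = Mul(Mul(38, 21), Rational(-1, 30)) = Mul(798, Rational(-1, 30)) = Rational(-133, 5)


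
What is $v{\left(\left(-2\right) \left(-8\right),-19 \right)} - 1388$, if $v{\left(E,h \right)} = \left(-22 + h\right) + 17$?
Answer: $-1412$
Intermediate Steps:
$v{\left(E,h \right)} = -5 + h$
$v{\left(\left(-2\right) \left(-8\right),-19 \right)} - 1388 = \left(-5 - 19\right) - 1388 = -24 - 1388 = -1412$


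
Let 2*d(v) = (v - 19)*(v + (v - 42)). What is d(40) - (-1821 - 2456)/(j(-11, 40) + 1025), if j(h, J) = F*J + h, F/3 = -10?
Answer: 69937/186 ≈ 376.01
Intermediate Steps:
F = -30 (F = 3*(-10) = -30)
j(h, J) = h - 30*J (j(h, J) = -30*J + h = h - 30*J)
d(v) = (-42 + 2*v)*(-19 + v)/2 (d(v) = ((v - 19)*(v + (v - 42)))/2 = ((-19 + v)*(v + (-42 + v)))/2 = ((-19 + v)*(-42 + 2*v))/2 = ((-42 + 2*v)*(-19 + v))/2 = (-42 + 2*v)*(-19 + v)/2)
d(40) - (-1821 - 2456)/(j(-11, 40) + 1025) = (399 + 40**2 - 40*40) - (-1821 - 2456)/((-11 - 30*40) + 1025) = (399 + 1600 - 1600) - (-4277)/((-11 - 1200) + 1025) = 399 - (-4277)/(-1211 + 1025) = 399 - (-4277)/(-186) = 399 - (-4277)*(-1)/186 = 399 - 1*4277/186 = 399 - 4277/186 = 69937/186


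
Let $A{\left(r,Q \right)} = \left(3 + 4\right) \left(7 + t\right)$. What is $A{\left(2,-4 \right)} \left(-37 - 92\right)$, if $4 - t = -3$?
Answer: $-12642$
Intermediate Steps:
$t = 7$ ($t = 4 - -3 = 4 + 3 = 7$)
$A{\left(r,Q \right)} = 98$ ($A{\left(r,Q \right)} = \left(3 + 4\right) \left(7 + 7\right) = 7 \cdot 14 = 98$)
$A{\left(2,-4 \right)} \left(-37 - 92\right) = 98 \left(-37 - 92\right) = 98 \left(-129\right) = -12642$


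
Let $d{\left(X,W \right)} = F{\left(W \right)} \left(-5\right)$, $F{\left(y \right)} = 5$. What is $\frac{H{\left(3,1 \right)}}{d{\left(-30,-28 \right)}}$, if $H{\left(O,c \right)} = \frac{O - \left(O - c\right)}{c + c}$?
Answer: $- \frac{1}{50} \approx -0.02$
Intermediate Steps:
$H{\left(O,c \right)} = \frac{1}{2}$ ($H{\left(O,c \right)} = \frac{c}{2 c} = c \frac{1}{2 c} = \frac{1}{2}$)
$d{\left(X,W \right)} = -25$ ($d{\left(X,W \right)} = 5 \left(-5\right) = -25$)
$\frac{H{\left(3,1 \right)}}{d{\left(-30,-28 \right)}} = \frac{1}{2 \left(-25\right)} = \frac{1}{2} \left(- \frac{1}{25}\right) = - \frac{1}{50}$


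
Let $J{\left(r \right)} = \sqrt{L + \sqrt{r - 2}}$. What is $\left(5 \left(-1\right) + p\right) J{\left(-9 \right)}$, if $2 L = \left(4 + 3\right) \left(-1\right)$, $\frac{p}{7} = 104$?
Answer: $\frac{723 \sqrt{-14 + 4 i \sqrt{11}}}{2} \approx 587.77 + 1474.8 i$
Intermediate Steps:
$p = 728$ ($p = 7 \cdot 104 = 728$)
$L = - \frac{7}{2}$ ($L = \frac{\left(4 + 3\right) \left(-1\right)}{2} = \frac{7 \left(-1\right)}{2} = \frac{1}{2} \left(-7\right) = - \frac{7}{2} \approx -3.5$)
$J{\left(r \right)} = \sqrt{- \frac{7}{2} + \sqrt{-2 + r}}$ ($J{\left(r \right)} = \sqrt{- \frac{7}{2} + \sqrt{r - 2}} = \sqrt{- \frac{7}{2} + \sqrt{-2 + r}}$)
$\left(5 \left(-1\right) + p\right) J{\left(-9 \right)} = \left(5 \left(-1\right) + 728\right) \frac{\sqrt{-14 + 4 \sqrt{-2 - 9}}}{2} = \left(-5 + 728\right) \frac{\sqrt{-14 + 4 \sqrt{-11}}}{2} = 723 \frac{\sqrt{-14 + 4 i \sqrt{11}}}{2} = \frac{723 \sqrt{-14 + 4 i \sqrt{11}}}{2}$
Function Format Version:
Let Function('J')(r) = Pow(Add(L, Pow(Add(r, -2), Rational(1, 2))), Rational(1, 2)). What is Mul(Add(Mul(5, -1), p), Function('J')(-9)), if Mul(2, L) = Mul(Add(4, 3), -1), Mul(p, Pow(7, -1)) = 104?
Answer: Mul(Rational(723, 2), Pow(Add(-14, Mul(4, I, Pow(11, Rational(1, 2)))), Rational(1, 2))) ≈ Add(587.77, Mul(1474.8, I))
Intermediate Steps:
p = 728 (p = Mul(7, 104) = 728)
L = Rational(-7, 2) (L = Mul(Rational(1, 2), Mul(Add(4, 3), -1)) = Mul(Rational(1, 2), Mul(7, -1)) = Mul(Rational(1, 2), -7) = Rational(-7, 2) ≈ -3.5000)
Function('J')(r) = Pow(Add(Rational(-7, 2), Pow(Add(-2, r), Rational(1, 2))), Rational(1, 2)) (Function('J')(r) = Pow(Add(Rational(-7, 2), Pow(Add(r, -2), Rational(1, 2))), Rational(1, 2)) = Pow(Add(Rational(-7, 2), Pow(Add(-2, r), Rational(1, 2))), Rational(1, 2)))
Mul(Add(Mul(5, -1), p), Function('J')(-9)) = Mul(Add(Mul(5, -1), 728), Mul(Rational(1, 2), Pow(Add(-14, Mul(4, Pow(Add(-2, -9), Rational(1, 2)))), Rational(1, 2)))) = Mul(Add(-5, 728), Mul(Rational(1, 2), Pow(Add(-14, Mul(4, Pow(-11, Rational(1, 2)))), Rational(1, 2)))) = Mul(723, Mul(Rational(1, 2), Pow(Add(-14, Mul(4, Mul(I, Pow(11, Rational(1, 2))))), Rational(1, 2)))) = Mul(723, Mul(Rational(1, 2), Pow(Add(-14, Mul(4, I, Pow(11, Rational(1, 2)))), Rational(1, 2)))) = Mul(Rational(723, 2), Pow(Add(-14, Mul(4, I, Pow(11, Rational(1, 2)))), Rational(1, 2)))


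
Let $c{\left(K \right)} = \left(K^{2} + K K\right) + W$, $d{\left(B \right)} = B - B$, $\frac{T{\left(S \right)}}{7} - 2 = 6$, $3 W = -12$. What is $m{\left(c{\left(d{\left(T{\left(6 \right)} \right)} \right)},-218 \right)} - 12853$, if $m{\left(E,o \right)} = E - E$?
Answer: $-12853$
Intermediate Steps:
$W = -4$ ($W = \frac{1}{3} \left(-12\right) = -4$)
$T{\left(S \right)} = 56$ ($T{\left(S \right)} = 14 + 7 \cdot 6 = 14 + 42 = 56$)
$d{\left(B \right)} = 0$
$c{\left(K \right)} = -4 + 2 K^{2}$ ($c{\left(K \right)} = \left(K^{2} + K K\right) - 4 = \left(K^{2} + K^{2}\right) - 4 = 2 K^{2} - 4 = -4 + 2 K^{2}$)
$m{\left(E,o \right)} = 0$
$m{\left(c{\left(d{\left(T{\left(6 \right)} \right)} \right)},-218 \right)} - 12853 = 0 - 12853 = -12853$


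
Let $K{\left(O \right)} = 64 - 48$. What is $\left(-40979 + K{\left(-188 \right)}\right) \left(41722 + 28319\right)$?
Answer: $-2869089483$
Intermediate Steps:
$K{\left(O \right)} = 16$
$\left(-40979 + K{\left(-188 \right)}\right) \left(41722 + 28319\right) = \left(-40979 + 16\right) \left(41722 + 28319\right) = \left(-40963\right) 70041 = -2869089483$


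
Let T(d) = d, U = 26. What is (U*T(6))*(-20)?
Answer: -3120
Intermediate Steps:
(U*T(6))*(-20) = (26*6)*(-20) = 156*(-20) = -3120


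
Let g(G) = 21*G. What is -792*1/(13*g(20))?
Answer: -66/455 ≈ -0.14505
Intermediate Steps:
-792*1/(13*g(20)) = -792/(13*(21*20)) = -792/(13*420) = -792/5460 = -792*1/5460 = -66/455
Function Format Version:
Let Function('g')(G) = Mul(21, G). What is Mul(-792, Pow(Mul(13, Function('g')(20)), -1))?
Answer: Rational(-66, 455) ≈ -0.14505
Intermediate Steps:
Mul(-792, Pow(Mul(13, Function('g')(20)), -1)) = Mul(-792, Pow(Mul(13, Mul(21, 20)), -1)) = Mul(-792, Pow(Mul(13, 420), -1)) = Mul(-792, Pow(5460, -1)) = Mul(-792, Rational(1, 5460)) = Rational(-66, 455)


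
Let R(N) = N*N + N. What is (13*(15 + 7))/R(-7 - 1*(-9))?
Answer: 143/3 ≈ 47.667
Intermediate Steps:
R(N) = N + N² (R(N) = N² + N = N + N²)
(13*(15 + 7))/R(-7 - 1*(-9)) = (13*(15 + 7))/(((-7 - 1*(-9))*(1 + (-7 - 1*(-9))))) = (13*22)/(((-7 + 9)*(1 + (-7 + 9)))) = 286/((2*(1 + 2))) = 286/((2*3)) = 286/6 = 286*(⅙) = 143/3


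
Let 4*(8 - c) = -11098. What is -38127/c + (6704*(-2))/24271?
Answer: -641792118/45022705 ≈ -14.255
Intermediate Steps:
c = 5565/2 (c = 8 - 1/4*(-11098) = 8 + 5549/2 = 5565/2 ≈ 2782.5)
-38127/c + (6704*(-2))/24271 = -38127/5565/2 + (6704*(-2))/24271 = -38127*2/5565 - 13408*1/24271 = -25418/1855 - 13408/24271 = -641792118/45022705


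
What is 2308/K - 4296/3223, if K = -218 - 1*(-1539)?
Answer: 1763668/4257583 ≈ 0.41424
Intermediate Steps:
K = 1321 (K = -218 + 1539 = 1321)
2308/K - 4296/3223 = 2308/1321 - 4296/3223 = 1763668/4257583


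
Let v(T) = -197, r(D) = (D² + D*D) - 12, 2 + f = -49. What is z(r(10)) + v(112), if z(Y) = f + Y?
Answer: -60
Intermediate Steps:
f = -51 (f = -2 - 49 = -51)
r(D) = -12 + 2*D² (r(D) = (D² + D²) - 12 = 2*D² - 12 = -12 + 2*D²)
z(Y) = -51 + Y
z(r(10)) + v(112) = (-51 + (-12 + 2*10²)) - 197 = (-51 + (-12 + 2*100)) - 197 = (-51 + (-12 + 200)) - 197 = (-51 + 188) - 197 = 137 - 197 = -60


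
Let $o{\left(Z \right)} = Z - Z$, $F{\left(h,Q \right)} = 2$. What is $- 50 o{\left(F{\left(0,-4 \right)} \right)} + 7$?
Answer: $7$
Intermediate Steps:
$o{\left(Z \right)} = 0$
$- 50 o{\left(F{\left(0,-4 \right)} \right)} + 7 = \left(-50\right) 0 + 7 = 0 + 7 = 7$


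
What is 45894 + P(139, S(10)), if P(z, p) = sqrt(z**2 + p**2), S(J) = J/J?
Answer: 45894 + sqrt(19322) ≈ 46033.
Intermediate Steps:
S(J) = 1
P(z, p) = sqrt(p**2 + z**2)
45894 + P(139, S(10)) = 45894 + sqrt(1**2 + 139**2) = 45894 + sqrt(1 + 19321) = 45894 + sqrt(19322)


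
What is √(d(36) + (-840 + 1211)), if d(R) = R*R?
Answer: √1667 ≈ 40.829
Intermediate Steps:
d(R) = R²
√(d(36) + (-840 + 1211)) = √(36² + (-840 + 1211)) = √(1296 + 371) = √1667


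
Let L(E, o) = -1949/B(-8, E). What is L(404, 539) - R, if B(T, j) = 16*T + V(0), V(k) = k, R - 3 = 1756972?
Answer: -224890851/128 ≈ -1.7570e+6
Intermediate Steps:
R = 1756975 (R = 3 + 1756972 = 1756975)
B(T, j) = 16*T (B(T, j) = 16*T + 0 = 16*T)
L(E, o) = 1949/128 (L(E, o) = -1949/(16*(-8)) = -1949/(-128) = -1949*(-1/128) = 1949/128)
L(404, 539) - R = 1949/128 - 1*1756975 = 1949/128 - 1756975 = -224890851/128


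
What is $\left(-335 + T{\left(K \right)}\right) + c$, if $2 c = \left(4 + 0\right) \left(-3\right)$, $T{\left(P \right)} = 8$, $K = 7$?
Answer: $-333$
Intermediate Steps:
$c = -6$ ($c = \frac{\left(4 + 0\right) \left(-3\right)}{2} = \frac{4 \left(-3\right)}{2} = \frac{1}{2} \left(-12\right) = -6$)
$\left(-335 + T{\left(K \right)}\right) + c = \left(-335 + 8\right) - 6 = -327 - 6 = -333$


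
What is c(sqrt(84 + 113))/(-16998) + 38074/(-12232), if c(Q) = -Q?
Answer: -19037/6116 + sqrt(197)/16998 ≈ -3.1118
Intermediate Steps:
c(sqrt(84 + 113))/(-16998) + 38074/(-12232) = -sqrt(84 + 113)/(-16998) + 38074/(-12232) = -sqrt(197)*(-1/16998) + 38074*(-1/12232) = sqrt(197)/16998 - 19037/6116 = -19037/6116 + sqrt(197)/16998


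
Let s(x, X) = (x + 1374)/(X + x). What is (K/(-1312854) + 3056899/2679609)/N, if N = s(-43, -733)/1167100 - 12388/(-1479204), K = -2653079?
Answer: 18813698329341810080936400/49826163284883041359333 ≈ 377.59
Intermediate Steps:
s(x, X) = (1374 + x)/(X + x)
N = 254942413279/30447047613600 (N = ((1374 - 43)/(-733 - 43))/1167100 - 12388/(-1479204) = (1331/(-776))*(1/1167100) - 12388*(-1/1479204) = -1/776*1331*(1/1167100) + 3097/369801 = -1331/776*1/1167100 + 3097/369801 = -121/82333600 + 3097/369801 = 254942413279/30447047613600 ≈ 0.0083733)
(K/(-1312854) + 3056899/2679609)/N = (-2653079/(-1312854) + 3056899/2679609)/(254942413279/30447047613600) = (-2653079*(-1/1312854) + 3056899*(1/2679609))*(30447047613600/254942413279) = (2653079/1312854 + 3056899/2679609)*(30447047613600/254942413279) = (3707492148619/1172645131362)*(30447047613600/254942413279) = 18813698329341810080936400/49826163284883041359333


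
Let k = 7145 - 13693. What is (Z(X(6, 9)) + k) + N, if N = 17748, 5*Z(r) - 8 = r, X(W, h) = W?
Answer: 56014/5 ≈ 11203.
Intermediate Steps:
Z(r) = 8/5 + r/5
k = -6548
(Z(X(6, 9)) + k) + N = ((8/5 + (1/5)*6) - 6548) + 17748 = ((8/5 + 6/5) - 6548) + 17748 = (14/5 - 6548) + 17748 = -32726/5 + 17748 = 56014/5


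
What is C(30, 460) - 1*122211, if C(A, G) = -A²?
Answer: -123111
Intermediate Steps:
C(30, 460) - 1*122211 = -1*30² - 1*122211 = -1*900 - 122211 = -900 - 122211 = -123111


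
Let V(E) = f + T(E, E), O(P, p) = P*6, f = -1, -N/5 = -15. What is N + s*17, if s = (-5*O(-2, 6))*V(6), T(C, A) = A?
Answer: 5175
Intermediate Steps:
N = 75 (N = -5*(-15) = 75)
O(P, p) = 6*P
V(E) = -1 + E
s = 300 (s = (-30*(-2))*(-1 + 6) = -5*(-12)*5 = 60*5 = 300)
N + s*17 = 75 + 300*17 = 75 + 5100 = 5175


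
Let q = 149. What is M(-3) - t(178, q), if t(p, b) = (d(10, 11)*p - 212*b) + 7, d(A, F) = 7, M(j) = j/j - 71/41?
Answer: 1243705/41 ≈ 30334.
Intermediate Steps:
M(j) = -30/41 (M(j) = 1 - 71*1/41 = 1 - 71/41 = -30/41)
t(p, b) = 7 - 212*b + 7*p (t(p, b) = (7*p - 212*b) + 7 = (-212*b + 7*p) + 7 = 7 - 212*b + 7*p)
M(-3) - t(178, q) = -30/41 - (7 - 212*149 + 7*178) = -30/41 - (7 - 31588 + 1246) = -30/41 - 1*(-30335) = -30/41 + 30335 = 1243705/41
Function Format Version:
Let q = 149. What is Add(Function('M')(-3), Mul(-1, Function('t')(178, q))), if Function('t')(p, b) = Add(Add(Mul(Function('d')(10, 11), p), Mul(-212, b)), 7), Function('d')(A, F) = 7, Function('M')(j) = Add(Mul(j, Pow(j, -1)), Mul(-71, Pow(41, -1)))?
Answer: Rational(1243705, 41) ≈ 30334.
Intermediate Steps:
Function('M')(j) = Rational(-30, 41) (Function('M')(j) = Add(1, Mul(-71, Rational(1, 41))) = Add(1, Rational(-71, 41)) = Rational(-30, 41))
Function('t')(p, b) = Add(7, Mul(-212, b), Mul(7, p)) (Function('t')(p, b) = Add(Add(Mul(7, p), Mul(-212, b)), 7) = Add(Add(Mul(-212, b), Mul(7, p)), 7) = Add(7, Mul(-212, b), Mul(7, p)))
Add(Function('M')(-3), Mul(-1, Function('t')(178, q))) = Add(Rational(-30, 41), Mul(-1, Add(7, Mul(-212, 149), Mul(7, 178)))) = Add(Rational(-30, 41), Mul(-1, Add(7, -31588, 1246))) = Add(Rational(-30, 41), Mul(-1, -30335)) = Add(Rational(-30, 41), 30335) = Rational(1243705, 41)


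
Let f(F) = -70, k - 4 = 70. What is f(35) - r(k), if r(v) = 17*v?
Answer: -1328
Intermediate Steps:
k = 74 (k = 4 + 70 = 74)
f(35) - r(k) = -70 - 17*74 = -70 - 1*1258 = -70 - 1258 = -1328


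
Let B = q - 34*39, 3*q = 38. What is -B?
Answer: 3940/3 ≈ 1313.3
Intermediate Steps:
q = 38/3 (q = (1/3)*38 = 38/3 ≈ 12.667)
B = -3940/3 (B = 38/3 - 34*39 = 38/3 - 1326 = -3940/3 ≈ -1313.3)
-B = -1*(-3940/3) = 3940/3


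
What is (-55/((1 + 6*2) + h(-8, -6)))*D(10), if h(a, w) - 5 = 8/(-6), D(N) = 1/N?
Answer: -33/100 ≈ -0.33000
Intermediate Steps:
h(a, w) = 11/3 (h(a, w) = 5 + 8/(-6) = 5 + 8*(-⅙) = 5 - 4/3 = 11/3)
(-55/((1 + 6*2) + h(-8, -6)))*D(10) = -55/((1 + 6*2) + 11/3)/10 = -55/((1 + 12) + 11/3)*(⅒) = -55/(13 + 11/3)*(⅒) = -55/50/3*(⅒) = -55*3/50*(⅒) = -33/10*⅒ = -33/100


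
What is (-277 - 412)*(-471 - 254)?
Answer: 499525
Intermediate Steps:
(-277 - 412)*(-471 - 254) = -689*(-725) = 499525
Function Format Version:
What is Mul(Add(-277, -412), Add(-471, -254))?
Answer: 499525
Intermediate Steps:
Mul(Add(-277, -412), Add(-471, -254)) = Mul(-689, -725) = 499525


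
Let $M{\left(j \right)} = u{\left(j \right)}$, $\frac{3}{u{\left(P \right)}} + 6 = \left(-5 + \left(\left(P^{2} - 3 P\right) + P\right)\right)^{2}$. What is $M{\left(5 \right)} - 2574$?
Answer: $- \frac{241953}{94} \approx -2574.0$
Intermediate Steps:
$u{\left(P \right)} = \frac{3}{-6 + \left(-5 + P^{2} - 2 P\right)^{2}}$ ($u{\left(P \right)} = \frac{3}{-6 + \left(-5 + \left(\left(P^{2} - 3 P\right) + P\right)\right)^{2}} = \frac{3}{-6 + \left(-5 + \left(P^{2} - 2 P\right)\right)^{2}} = \frac{3}{-6 + \left(-5 + P^{2} - 2 P\right)^{2}}$)
$M{\left(j \right)} = \frac{3}{-6 + \left(5 - j^{2} + 2 j\right)^{2}}$
$M{\left(5 \right)} - 2574 = \frac{3}{-6 + \left(5 - 5^{2} + 2 \cdot 5\right)^{2}} - 2574 = \frac{3}{-6 + \left(5 - 25 + 10\right)^{2}} - 2574 = \frac{3}{-6 + \left(-10\right)^{2}} - 2574 = \frac{3}{-6 + 100} - 2574 = \frac{3}{94} - 2574 = - \frac{241953}{94}$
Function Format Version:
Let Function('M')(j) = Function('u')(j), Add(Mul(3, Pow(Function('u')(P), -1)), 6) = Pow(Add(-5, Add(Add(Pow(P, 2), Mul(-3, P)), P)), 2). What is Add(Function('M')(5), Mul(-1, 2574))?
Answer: Rational(-241953, 94) ≈ -2574.0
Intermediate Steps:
Function('u')(P) = Mul(3, Pow(Add(-6, Pow(Add(-5, Pow(P, 2), Mul(-2, P)), 2)), -1)) (Function('u')(P) = Mul(3, Pow(Add(-6, Pow(Add(-5, Add(Add(Pow(P, 2), Mul(-3, P)), P)), 2)), -1)) = Mul(3, Pow(Add(-6, Pow(Add(-5, Add(Pow(P, 2), Mul(-2, P))), 2)), -1)) = Mul(3, Pow(Add(-6, Pow(Add(-5, Pow(P, 2), Mul(-2, P)), 2)), -1)))
Function('M')(j) = Mul(3, Pow(Add(-6, Pow(Add(5, Mul(-1, Pow(j, 2)), Mul(2, j)), 2)), -1))
Add(Function('M')(5), Mul(-1, 2574)) = Add(Mul(3, Pow(Add(-6, Pow(Add(5, Mul(-1, Pow(5, 2)), Mul(2, 5)), 2)), -1)), Mul(-1, 2574)) = Add(Mul(3, Pow(Add(-6, Pow(Add(5, Mul(-1, 25), 10), 2)), -1)), -2574) = Add(Mul(3, Pow(Add(-6, Pow(Add(5, -25, 10), 2)), -1)), -2574) = Add(Mul(3, Pow(Add(-6, Pow(-10, 2)), -1)), -2574) = Add(Mul(3, Pow(Add(-6, 100), -1)), -2574) = Add(Mul(3, Pow(94, -1)), -2574) = Add(Mul(3, Rational(1, 94)), -2574) = Add(Rational(3, 94), -2574) = Rational(-241953, 94)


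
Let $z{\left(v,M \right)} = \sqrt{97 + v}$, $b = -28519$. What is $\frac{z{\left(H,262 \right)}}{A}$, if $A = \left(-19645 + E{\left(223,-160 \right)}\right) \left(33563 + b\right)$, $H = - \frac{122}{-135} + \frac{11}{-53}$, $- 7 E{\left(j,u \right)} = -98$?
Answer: $- \frac{\sqrt{138929430}}{118079876070} \approx -9.9821 \cdot 10^{-8}$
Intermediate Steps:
$E{\left(j,u \right)} = 14$ ($E{\left(j,u \right)} = \left(- \frac{1}{7}\right) \left(-98\right) = 14$)
$H = \frac{4981}{7155}$ ($H = \left(-122\right) \left(- \frac{1}{135}\right) + 11 \left(- \frac{1}{53}\right) = \frac{122}{135} - \frac{11}{53} = \frac{4981}{7155} \approx 0.69616$)
$A = -99018764$ ($A = \left(-19645 + 14\right) \left(33563 - 28519\right) = \left(-19631\right) 5044 = -99018764$)
$\frac{z{\left(H,262 \right)}}{A} = \frac{\sqrt{97 + \frac{4981}{7155}}}{-99018764} = \sqrt{\frac{699016}{7155}} \left(- \frac{1}{99018764}\right) = \frac{2 \sqrt{138929430}}{2385} \left(- \frac{1}{99018764}\right) = - \frac{\sqrt{138929430}}{118079876070}$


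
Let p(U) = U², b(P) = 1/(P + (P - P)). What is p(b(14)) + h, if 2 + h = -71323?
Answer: -13979699/196 ≈ -71325.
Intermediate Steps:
b(P) = 1/P (b(P) = 1/(P + 0) = 1/P)
h = -71325 (h = -2 - 71323 = -71325)
p(b(14)) + h = (1/14)² - 71325 = 1/196 - 71325 = -13979699/196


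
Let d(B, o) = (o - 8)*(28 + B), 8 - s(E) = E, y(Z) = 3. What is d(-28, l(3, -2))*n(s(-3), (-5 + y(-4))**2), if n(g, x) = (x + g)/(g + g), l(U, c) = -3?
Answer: 0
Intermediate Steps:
s(E) = 8 - E
d(B, o) = (-8 + o)*(28 + B)
n(g, x) = (g + x)/(2*g) (n(g, x) = (g + x)/((2*g)) = (g + x)*(1/(2*g)) = (g + x)/(2*g))
d(-28, l(3, -2))*n(s(-3), (-5 + y(-4))**2) = (-224 - 8*(-28) + 28*(-3) - 28*(-3))*(((8 - 1*(-3)) + (-5 + 3)**2)/(2*(8 - 1*(-3)))) = (-224 + 224 - 84 + 84)*(((8 + 3) + (-2)**2)/(2*(8 + 3))) = 0*((1/2)*(11 + 4)/11) = 0*((1/2)*(1/11)*15) = 0*(15/22) = 0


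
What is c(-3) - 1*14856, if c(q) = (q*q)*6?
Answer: -14802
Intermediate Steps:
c(q) = 6*q**2 (c(q) = q**2*6 = 6*q**2)
c(-3) - 1*14856 = 6*(-3)**2 - 1*14856 = 6*9 - 14856 = 54 - 14856 = -14802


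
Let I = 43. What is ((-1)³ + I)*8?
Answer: 336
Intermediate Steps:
((-1)³ + I)*8 = ((-1)³ + 43)*8 = (-1 + 43)*8 = 42*8 = 336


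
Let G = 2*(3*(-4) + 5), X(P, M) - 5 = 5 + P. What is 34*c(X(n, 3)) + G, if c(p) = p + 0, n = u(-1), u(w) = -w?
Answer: 360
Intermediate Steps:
n = 1 (n = -1*(-1) = 1)
X(P, M) = 10 + P (X(P, M) = 5 + (5 + P) = 10 + P)
c(p) = p
G = -14 (G = 2*(-12 + 5) = 2*(-7) = -14)
34*c(X(n, 3)) + G = 34*(10 + 1) - 14 = 34*11 - 14 = 374 - 14 = 360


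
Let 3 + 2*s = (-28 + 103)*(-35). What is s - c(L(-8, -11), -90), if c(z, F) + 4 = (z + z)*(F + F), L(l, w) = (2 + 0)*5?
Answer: 2290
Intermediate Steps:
L(l, w) = 10 (L(l, w) = 2*5 = 10)
c(z, F) = -4 + 4*F*z (c(z, F) = -4 + (z + z)*(F + F) = -4 + (2*z)*(2*F) = -4 + 4*F*z)
s = -1314 (s = -3/2 + ((-28 + 103)*(-35))/2 = -3/2 + (75*(-35))/2 = -3/2 + (1/2)*(-2625) = -3/2 - 2625/2 = -1314)
s - c(L(-8, -11), -90) = -1314 - (-4 + 4*(-90)*10) = -1314 - (-4 - 3600) = -1314 - 1*(-3604) = -1314 + 3604 = 2290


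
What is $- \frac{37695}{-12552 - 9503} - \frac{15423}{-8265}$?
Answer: $\frac{43446896}{12152305} \approx 3.5752$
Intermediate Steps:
$- \frac{37695}{-12552 - 9503} - \frac{15423}{-8265} = - \frac{37695}{-22055} - - \frac{5141}{2755} = \left(-37695\right) \left(- \frac{1}{22055}\right) + \frac{5141}{2755} = \frac{7539}{4411} + \frac{5141}{2755} = \frac{43446896}{12152305}$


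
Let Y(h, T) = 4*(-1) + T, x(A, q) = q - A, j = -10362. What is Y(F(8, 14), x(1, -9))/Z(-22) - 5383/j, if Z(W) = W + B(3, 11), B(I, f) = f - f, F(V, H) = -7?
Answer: 11977/10362 ≈ 1.1559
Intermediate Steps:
B(I, f) = 0
Y(h, T) = -4 + T
Z(W) = W (Z(W) = W + 0 = W)
Y(F(8, 14), x(1, -9))/Z(-22) - 5383/j = (-4 + (-9 - 1*1))/(-22) - 5383/(-10362) = (-4 + (-9 - 1))*(-1/22) - 5383*(-1/10362) = (-4 - 10)*(-1/22) + 5383/10362 = -14*(-1/22) + 5383/10362 = 7/11 + 5383/10362 = 11977/10362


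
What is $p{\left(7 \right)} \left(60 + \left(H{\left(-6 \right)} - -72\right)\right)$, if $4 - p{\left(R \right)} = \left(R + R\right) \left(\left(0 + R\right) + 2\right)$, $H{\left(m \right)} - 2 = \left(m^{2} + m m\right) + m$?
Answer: $-24400$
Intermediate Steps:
$H{\left(m \right)} = 2 + m + 2 m^{2}$ ($H{\left(m \right)} = 2 + \left(\left(m^{2} + m m\right) + m\right) = 2 + \left(\left(m^{2} + m^{2}\right) + m\right) = 2 + \left(2 m^{2} + m\right) = 2 + \left(m + 2 m^{2}\right) = 2 + m + 2 m^{2}$)
$p{\left(R \right)} = 4 - 2 R \left(2 + R\right)$ ($p{\left(R \right)} = 4 - \left(R + R\right) \left(\left(0 + R\right) + 2\right) = 4 - 2 R \left(R + 2\right) = 4 - 2 R \left(2 + R\right)$)
$p{\left(7 \right)} \left(60 + \left(H{\left(-6 \right)} - -72\right)\right) = \left(4 - 28 - 2 \cdot 7^{2}\right) \left(60 + \left(\left(2 - 6 + 2 \left(-6\right)^{2}\right) - -72\right)\right) = \left(4 - 28 - 98\right) \left(60 + \left(\left(2 - 6 + 2 \cdot 36\right) + 72\right)\right) = \left(4 - 28 - 98\right) \left(60 + \left(\left(2 - 6 + 72\right) + 72\right)\right) = - 122 \left(60 + \left(68 + 72\right)\right) = - 122 \left(60 + 140\right) = \left(-122\right) 200 = -24400$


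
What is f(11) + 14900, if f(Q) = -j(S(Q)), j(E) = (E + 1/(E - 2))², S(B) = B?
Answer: 1196900/81 ≈ 14777.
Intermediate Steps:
j(E) = (E + 1/(-2 + E))²
f(Q) = -(1 + Q² - 2*Q)²/(-2 + Q)²
f(11) + 14900 = -(1 + 11² - 2*11)²/(-2 + 11)² + 14900 = -1*(1 + 121 - 22)²/9² + 14900 = -1*1/81*100² + 14900 = -1*1/81*10000 + 14900 = -10000/81 + 14900 = 1196900/81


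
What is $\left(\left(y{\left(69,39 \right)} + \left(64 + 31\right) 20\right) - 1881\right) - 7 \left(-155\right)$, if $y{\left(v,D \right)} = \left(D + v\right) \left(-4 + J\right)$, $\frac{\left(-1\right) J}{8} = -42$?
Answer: $36960$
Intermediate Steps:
$J = 336$ ($J = \left(-8\right) \left(-42\right) = 336$)
$y{\left(v,D \right)} = 332 D + 332 v$ ($y{\left(v,D \right)} = \left(D + v\right) \left(-4 + 336\right) = \left(D + v\right) 332 = 332 D + 332 v$)
$\left(\left(y{\left(69,39 \right)} + \left(64 + 31\right) 20\right) - 1881\right) - 7 \left(-155\right) = \left(\left(\left(332 \cdot 39 + 332 \cdot 69\right) + \left(64 + 31\right) 20\right) - 1881\right) - 7 \left(-155\right) = \left(\left(\left(12948 + 22908\right) + 95 \cdot 20\right) - 1881\right) - -1085 = \left(\left(35856 + 1900\right) - 1881\right) + 1085 = \left(37756 - 1881\right) + 1085 = 35875 + 1085 = 36960$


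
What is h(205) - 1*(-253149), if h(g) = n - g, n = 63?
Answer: 253007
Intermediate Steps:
h(g) = 63 - g
h(205) - 1*(-253149) = (63 - 1*205) - 1*(-253149) = (63 - 205) + 253149 = -142 + 253149 = 253007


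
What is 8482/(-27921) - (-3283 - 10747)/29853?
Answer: 46172828/277841871 ≈ 0.16618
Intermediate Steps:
8482/(-27921) - (-3283 - 10747)/29853 = 8482*(-1/27921) - 1*(-14030)*(1/29853) = -8482/27921 + 14030*(1/29853) = -8482/27921 + 14030/29853 = 46172828/277841871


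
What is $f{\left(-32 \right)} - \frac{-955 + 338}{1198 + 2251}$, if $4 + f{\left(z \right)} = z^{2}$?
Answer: $\frac{3518597}{3449} \approx 1020.2$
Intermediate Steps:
$f{\left(z \right)} = -4 + z^{2}$
$f{\left(-32 \right)} - \frac{-955 + 338}{1198 + 2251} = \left(-4 + \left(-32\right)^{2}\right) - \frac{-955 + 338}{1198 + 2251} = \left(-4 + 1024\right) - - \frac{617}{3449} = 1020 - \left(-617\right) \frac{1}{3449} = 1020 - - \frac{617}{3449} = 1020 + \frac{617}{3449} = \frac{3518597}{3449}$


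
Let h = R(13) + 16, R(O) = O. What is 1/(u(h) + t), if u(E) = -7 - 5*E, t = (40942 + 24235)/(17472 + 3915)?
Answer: -21387/3185647 ≈ -0.0067135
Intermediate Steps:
h = 29 (h = 13 + 16 = 29)
t = 65177/21387 ≈ 3.0475
1/(u(h) + t) = 1/((-7 - 5*29) + 65177/21387) = 1/((-7 - 145) + 65177/21387) = 1/(-152 + 65177/21387) = 1/(-3185647/21387) = -21387/3185647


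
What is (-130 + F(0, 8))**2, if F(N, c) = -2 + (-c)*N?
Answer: 17424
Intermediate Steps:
F(N, c) = -2 - N*c
(-130 + F(0, 8))**2 = (-130 + (-2 - 1*0*8))**2 = (-130 + (-2 + 0))**2 = (-130 - 2)**2 = (-132)**2 = 17424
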